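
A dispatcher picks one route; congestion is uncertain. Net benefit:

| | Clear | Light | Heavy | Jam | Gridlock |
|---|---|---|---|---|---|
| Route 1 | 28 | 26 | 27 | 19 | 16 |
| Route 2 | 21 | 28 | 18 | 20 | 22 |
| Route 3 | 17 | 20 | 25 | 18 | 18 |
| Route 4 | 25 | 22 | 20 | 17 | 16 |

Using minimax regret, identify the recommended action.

Route 1

Column bests: Clear=28, Light=28, Heavy=27, Jam=20, Gridlock=22.
Route 1 regrets: 0, 2, 0, 1, 6 → max 6
Route 2 regrets: 7, 0, 9, 0, 0 → max 9
Route 3 regrets: 11, 8, 2, 2, 4 → max 11
Route 4 regrets: 3, 6, 7, 3, 6 → max 7
Smallest max regret = 6 → Route 1.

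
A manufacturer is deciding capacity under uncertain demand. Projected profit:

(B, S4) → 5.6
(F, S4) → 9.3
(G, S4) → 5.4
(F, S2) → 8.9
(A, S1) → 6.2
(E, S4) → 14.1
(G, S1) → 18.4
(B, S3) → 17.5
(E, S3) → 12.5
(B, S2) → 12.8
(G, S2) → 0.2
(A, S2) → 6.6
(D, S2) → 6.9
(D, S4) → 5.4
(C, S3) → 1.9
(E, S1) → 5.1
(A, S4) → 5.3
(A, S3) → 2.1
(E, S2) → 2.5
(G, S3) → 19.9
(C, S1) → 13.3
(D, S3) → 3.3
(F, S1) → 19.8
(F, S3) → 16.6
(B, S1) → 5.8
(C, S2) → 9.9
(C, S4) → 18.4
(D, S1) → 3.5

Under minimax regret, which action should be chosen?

F

Column bests: S1=19.8, S2=12.8, S3=19.9, S4=18.4.
A regrets: 13.6, 6.2, 17.8, 13.1 → max 17.8
B regrets: 14.0, 0.0, 2.4, 12.8 → max 14.0
C regrets: 6.5, 2.9, 18.0, 0.0 → max 18.0
D regrets: 16.3, 5.9, 16.6, 13.0 → max 16.6
E regrets: 14.7, 10.3, 7.4, 4.3 → max 14.7
F regrets: 0.0, 3.9, 3.3, 9.1 → max 9.1
G regrets: 1.4, 12.6, 0.0, 13.0 → max 13.0
Smallest max regret = 9.1 → F.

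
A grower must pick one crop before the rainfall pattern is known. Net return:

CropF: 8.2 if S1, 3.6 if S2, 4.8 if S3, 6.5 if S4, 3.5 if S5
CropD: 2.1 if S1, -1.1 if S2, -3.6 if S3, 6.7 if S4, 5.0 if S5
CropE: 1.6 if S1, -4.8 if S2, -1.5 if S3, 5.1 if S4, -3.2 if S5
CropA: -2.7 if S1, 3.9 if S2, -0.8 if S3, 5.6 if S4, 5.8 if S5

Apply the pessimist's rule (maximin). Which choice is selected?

Row minima: CropF=3.5, CropD=-3.6, CropE=-4.8, CropA=-2.7
Best worst-case = 3.5 → CropF.

CropF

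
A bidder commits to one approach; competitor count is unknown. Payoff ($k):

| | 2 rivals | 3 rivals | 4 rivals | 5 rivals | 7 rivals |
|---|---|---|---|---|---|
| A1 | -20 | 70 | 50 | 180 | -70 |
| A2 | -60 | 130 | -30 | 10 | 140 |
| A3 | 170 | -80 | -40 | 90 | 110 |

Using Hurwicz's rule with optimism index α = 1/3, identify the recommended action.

A1: 1/3·180 + 2/3·(-70) = 40/3
A2: 1/3·140 + 2/3·(-60) = 20/3
A3: 1/3·170 + 2/3·(-80) = 10/3
Highest Hurwicz score = 40/3 → A1.

A1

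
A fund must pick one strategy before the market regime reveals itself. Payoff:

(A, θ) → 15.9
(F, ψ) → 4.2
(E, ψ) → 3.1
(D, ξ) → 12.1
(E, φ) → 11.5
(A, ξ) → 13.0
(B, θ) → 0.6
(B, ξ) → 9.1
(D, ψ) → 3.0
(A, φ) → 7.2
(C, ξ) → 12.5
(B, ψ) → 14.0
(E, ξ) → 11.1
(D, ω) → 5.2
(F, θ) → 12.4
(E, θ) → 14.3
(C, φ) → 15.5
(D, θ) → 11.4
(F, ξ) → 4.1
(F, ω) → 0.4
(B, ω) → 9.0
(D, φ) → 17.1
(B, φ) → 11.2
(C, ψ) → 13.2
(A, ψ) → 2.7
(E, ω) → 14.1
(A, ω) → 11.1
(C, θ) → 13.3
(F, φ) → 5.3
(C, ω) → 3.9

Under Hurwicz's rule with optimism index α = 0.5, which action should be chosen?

D

A: 0.5·15.9 + 0.5·2.7 = 9.3
B: 0.5·14.0 + 0.5·0.6 = 7.3
C: 0.5·15.5 + 0.5·3.9 = 9.7
D: 0.5·17.1 + 0.5·3.0 = 10.05
E: 0.5·14.3 + 0.5·3.1 = 8.7
F: 0.5·12.4 + 0.5·0.4 = 6.4
Highest Hurwicz score = 10.05 → D.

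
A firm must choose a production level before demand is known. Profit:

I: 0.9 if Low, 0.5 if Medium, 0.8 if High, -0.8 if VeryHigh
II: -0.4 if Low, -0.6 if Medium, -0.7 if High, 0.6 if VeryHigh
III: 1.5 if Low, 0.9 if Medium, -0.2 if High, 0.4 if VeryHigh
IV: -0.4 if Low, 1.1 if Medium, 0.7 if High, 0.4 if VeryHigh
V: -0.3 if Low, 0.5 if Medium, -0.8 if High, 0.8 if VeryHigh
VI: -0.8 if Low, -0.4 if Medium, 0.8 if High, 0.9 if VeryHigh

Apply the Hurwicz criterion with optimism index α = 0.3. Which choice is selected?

III

I: 0.3·0.9 + 0.7·(-0.8) = -0.29
II: 0.3·0.6 + 0.7·(-0.7) = -0.31
III: 0.3·1.5 + 0.7·(-0.2) = 0.31
IV: 0.3·1.1 + 0.7·(-0.4) = 0.05
V: 0.3·0.8 + 0.7·(-0.8) = -0.32
VI: 0.3·0.9 + 0.7·(-0.8) = -0.29
Highest Hurwicz score = 0.31 → III.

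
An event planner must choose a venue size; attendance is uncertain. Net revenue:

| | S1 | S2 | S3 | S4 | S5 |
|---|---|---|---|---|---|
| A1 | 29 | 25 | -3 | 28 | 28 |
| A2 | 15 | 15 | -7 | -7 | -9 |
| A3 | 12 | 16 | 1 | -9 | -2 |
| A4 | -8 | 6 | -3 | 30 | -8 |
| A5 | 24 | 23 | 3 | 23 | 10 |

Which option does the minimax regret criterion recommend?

Column bests: S1=29, S2=25, S3=3, S4=30, S5=28.
A1 regrets: 0, 0, 6, 2, 0 → max 6
A2 regrets: 14, 10, 10, 37, 37 → max 37
A3 regrets: 17, 9, 2, 39, 30 → max 39
A4 regrets: 37, 19, 6, 0, 36 → max 37
A5 regrets: 5, 2, 0, 7, 18 → max 18
Smallest max regret = 6 → A1.

A1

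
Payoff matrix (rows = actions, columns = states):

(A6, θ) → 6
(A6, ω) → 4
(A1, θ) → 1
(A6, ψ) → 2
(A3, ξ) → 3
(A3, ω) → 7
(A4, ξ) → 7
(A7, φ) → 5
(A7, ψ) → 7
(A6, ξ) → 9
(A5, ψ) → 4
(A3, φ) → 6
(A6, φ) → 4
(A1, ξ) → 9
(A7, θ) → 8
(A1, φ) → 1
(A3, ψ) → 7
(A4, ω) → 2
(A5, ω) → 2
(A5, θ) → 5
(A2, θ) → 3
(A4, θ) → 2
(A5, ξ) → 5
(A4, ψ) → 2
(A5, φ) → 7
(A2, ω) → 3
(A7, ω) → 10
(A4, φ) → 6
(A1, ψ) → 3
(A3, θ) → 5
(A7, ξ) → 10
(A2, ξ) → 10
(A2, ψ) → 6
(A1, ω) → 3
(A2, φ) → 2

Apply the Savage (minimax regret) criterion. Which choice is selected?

A7

Column bests: θ=8, φ=7, ψ=7, ω=10, ξ=10.
A1 regrets: 7, 6, 4, 7, 1 → max 7
A2 regrets: 5, 5, 1, 7, 0 → max 7
A3 regrets: 3, 1, 0, 3, 7 → max 7
A4 regrets: 6, 1, 5, 8, 3 → max 8
A5 regrets: 3, 0, 3, 8, 5 → max 8
A6 regrets: 2, 3, 5, 6, 1 → max 6
A7 regrets: 0, 2, 0, 0, 0 → max 2
Smallest max regret = 2 → A7.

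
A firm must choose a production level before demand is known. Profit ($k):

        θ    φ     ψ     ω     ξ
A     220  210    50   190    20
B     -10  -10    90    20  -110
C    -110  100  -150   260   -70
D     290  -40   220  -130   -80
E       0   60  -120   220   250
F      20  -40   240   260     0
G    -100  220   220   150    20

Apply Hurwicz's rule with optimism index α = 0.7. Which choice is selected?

F

A: 0.7·220 + 0.3·20 = 160
B: 0.7·90 + 0.3·(-110) = 30
C: 0.7·260 + 0.3·(-150) = 137
D: 0.7·290 + 0.3·(-130) = 164
E: 0.7·250 + 0.3·(-120) = 139
F: 0.7·260 + 0.3·(-40) = 170
G: 0.7·220 + 0.3·(-100) = 124
Highest Hurwicz score = 170 → F.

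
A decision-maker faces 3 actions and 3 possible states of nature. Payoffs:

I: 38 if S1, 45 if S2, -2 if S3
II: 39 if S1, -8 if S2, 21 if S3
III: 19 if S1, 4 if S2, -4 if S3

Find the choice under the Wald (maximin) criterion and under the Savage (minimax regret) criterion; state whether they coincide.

maximin → I; minimax regret → I (agree)

Row minima: I=-2, II=-8, III=-4
Best worst-case = -2 → I.
Column bests: S1=39, S2=45, S3=21.
I regrets: 1, 0, 23 → max 23
II regrets: 0, 53, 0 → max 53
III regrets: 20, 41, 25 → max 41
Smallest max regret = 23 → I.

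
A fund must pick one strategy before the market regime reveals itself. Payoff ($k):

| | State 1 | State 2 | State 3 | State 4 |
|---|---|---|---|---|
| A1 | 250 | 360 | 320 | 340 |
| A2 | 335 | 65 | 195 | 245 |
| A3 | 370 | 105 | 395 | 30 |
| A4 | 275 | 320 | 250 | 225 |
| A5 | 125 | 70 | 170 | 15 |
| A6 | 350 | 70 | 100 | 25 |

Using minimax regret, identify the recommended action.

Column bests: State 1=370, State 2=360, State 3=395, State 4=340.
A1 regrets: 120, 0, 75, 0 → max 120
A2 regrets: 35, 295, 200, 95 → max 295
A3 regrets: 0, 255, 0, 310 → max 310
A4 regrets: 95, 40, 145, 115 → max 145
A5 regrets: 245, 290, 225, 325 → max 325
A6 regrets: 20, 290, 295, 315 → max 315
Smallest max regret = 120 → A1.

A1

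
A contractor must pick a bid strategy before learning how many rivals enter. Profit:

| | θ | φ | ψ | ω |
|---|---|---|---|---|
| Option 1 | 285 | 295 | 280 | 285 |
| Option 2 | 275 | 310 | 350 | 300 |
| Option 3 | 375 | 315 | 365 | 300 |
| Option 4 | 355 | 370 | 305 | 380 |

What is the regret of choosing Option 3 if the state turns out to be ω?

Best payoff under ω is 380.
Regret = 380 − 300 = 80.

80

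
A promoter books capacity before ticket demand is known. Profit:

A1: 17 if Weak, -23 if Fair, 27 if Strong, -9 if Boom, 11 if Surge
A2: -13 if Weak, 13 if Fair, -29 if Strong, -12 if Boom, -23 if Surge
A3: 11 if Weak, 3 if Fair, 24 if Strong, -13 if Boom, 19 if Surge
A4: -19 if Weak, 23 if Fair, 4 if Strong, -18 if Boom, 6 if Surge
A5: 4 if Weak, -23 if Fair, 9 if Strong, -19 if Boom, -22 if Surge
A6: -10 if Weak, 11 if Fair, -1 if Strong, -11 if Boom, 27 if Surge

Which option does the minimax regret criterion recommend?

Column bests: Weak=17, Fair=23, Strong=27, Boom=-9, Surge=27.
A1 regrets: 0, 46, 0, 0, 16 → max 46
A2 regrets: 30, 10, 56, 3, 50 → max 56
A3 regrets: 6, 20, 3, 4, 8 → max 20
A4 regrets: 36, 0, 23, 9, 21 → max 36
A5 regrets: 13, 46, 18, 10, 49 → max 49
A6 regrets: 27, 12, 28, 2, 0 → max 28
Smallest max regret = 20 → A3.

A3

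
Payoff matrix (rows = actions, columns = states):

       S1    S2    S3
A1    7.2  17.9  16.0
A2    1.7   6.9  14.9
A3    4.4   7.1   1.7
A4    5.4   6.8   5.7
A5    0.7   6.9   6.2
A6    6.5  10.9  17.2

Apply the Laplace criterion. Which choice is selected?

Row averages: A1=13.7, A2=47/6, A3=4.4, A4=179/30, A5=4.6, A6=173/15
Highest average = 13.7 → A1.

A1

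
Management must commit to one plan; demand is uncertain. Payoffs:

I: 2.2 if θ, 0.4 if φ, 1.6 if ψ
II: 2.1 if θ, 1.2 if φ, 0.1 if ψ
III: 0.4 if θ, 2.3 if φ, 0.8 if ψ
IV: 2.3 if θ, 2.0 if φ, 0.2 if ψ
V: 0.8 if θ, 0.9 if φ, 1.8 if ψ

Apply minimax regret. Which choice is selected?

V

Column bests: θ=2.3, φ=2.3, ψ=1.8.
I regrets: 0.1, 1.9, 0.2 → max 1.9
II regrets: 0.2, 1.1, 1.7 → max 1.7
III regrets: 1.9, 0.0, 1.0 → max 1.9
IV regrets: 0.0, 0.3, 1.6 → max 1.6
V regrets: 1.5, 1.4, 0.0 → max 1.5
Smallest max regret = 1.5 → V.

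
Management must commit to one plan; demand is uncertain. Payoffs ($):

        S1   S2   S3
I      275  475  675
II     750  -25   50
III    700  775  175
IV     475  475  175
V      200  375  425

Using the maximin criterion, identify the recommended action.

I

Row minima: I=275, II=-25, III=175, IV=175, V=200
Best worst-case = 275 → I.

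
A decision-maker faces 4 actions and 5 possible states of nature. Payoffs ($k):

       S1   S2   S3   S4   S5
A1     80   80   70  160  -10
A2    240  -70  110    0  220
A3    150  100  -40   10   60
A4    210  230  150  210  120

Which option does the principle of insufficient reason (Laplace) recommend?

A4

Row averages: A1=76, A2=100, A3=56, A4=184
Highest average = 184 → A4.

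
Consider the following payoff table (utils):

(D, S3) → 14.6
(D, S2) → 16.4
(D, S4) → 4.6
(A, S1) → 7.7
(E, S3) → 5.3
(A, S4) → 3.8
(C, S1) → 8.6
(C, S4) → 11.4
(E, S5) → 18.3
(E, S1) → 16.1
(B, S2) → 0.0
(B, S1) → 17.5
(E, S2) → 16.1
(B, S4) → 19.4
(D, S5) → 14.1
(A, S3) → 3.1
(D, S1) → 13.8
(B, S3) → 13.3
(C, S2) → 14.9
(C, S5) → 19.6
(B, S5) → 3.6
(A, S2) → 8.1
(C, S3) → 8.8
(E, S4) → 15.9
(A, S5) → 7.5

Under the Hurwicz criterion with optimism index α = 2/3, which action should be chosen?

C

A: 2/3·8.1 + 1/3·3.1 = 193/30
B: 2/3·19.4 + 1/3·0.0 = 194/15
C: 2/3·19.6 + 1/3·8.6 = 239/15
D: 2/3·16.4 + 1/3·4.6 = 187/15
E: 2/3·18.3 + 1/3·5.3 = 419/30
Highest Hurwicz score = 239/15 → C.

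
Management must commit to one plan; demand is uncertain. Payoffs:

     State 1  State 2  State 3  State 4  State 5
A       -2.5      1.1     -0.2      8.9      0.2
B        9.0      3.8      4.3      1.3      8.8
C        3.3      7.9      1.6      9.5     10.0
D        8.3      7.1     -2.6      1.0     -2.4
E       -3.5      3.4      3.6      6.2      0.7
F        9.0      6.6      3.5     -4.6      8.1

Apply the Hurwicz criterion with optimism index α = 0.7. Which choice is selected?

A: 0.7·8.9 + 0.3·(-2.5) = 5.48
B: 0.7·9.0 + 0.3·1.3 = 6.69
C: 0.7·10.0 + 0.3·1.6 = 7.48
D: 0.7·8.3 + 0.3·(-2.6) = 5.03
E: 0.7·6.2 + 0.3·(-3.5) = 3.29
F: 0.7·9.0 + 0.3·(-4.6) = 4.92
Highest Hurwicz score = 7.48 → C.

C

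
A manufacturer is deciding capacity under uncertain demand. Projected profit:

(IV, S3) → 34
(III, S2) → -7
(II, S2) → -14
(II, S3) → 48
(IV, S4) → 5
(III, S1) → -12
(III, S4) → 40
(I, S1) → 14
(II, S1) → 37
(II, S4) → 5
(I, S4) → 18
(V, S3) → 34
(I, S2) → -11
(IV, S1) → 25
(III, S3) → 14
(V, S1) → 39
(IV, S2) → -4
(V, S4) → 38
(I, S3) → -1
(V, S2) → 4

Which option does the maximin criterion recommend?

Row minima: I=-11, II=-14, III=-12, IV=-4, V=4
Best worst-case = 4 → V.

V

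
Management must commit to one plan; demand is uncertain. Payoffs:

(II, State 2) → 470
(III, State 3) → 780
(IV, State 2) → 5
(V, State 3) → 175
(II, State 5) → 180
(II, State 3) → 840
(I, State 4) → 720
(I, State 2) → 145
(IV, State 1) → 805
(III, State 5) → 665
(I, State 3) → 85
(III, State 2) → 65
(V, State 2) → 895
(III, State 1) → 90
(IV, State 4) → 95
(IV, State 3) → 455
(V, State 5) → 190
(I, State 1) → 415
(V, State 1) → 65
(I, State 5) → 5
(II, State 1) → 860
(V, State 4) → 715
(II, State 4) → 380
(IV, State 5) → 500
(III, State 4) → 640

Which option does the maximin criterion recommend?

Row minima: I=5, II=180, III=65, IV=5, V=65
Best worst-case = 180 → II.

II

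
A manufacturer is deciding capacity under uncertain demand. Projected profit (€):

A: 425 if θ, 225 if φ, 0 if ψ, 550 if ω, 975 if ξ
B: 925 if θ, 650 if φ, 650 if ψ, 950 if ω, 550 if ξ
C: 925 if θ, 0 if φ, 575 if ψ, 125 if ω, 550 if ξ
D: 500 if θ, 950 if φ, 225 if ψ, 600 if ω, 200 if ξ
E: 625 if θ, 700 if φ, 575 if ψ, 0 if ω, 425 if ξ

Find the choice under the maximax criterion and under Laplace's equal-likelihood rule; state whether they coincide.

Row maxima: A=975, B=950, C=925, D=950, E=700
Best best-case = 975 → A.
Row averages: A=435, B=745, C=435, D=495, E=465
Highest average = 745 → B.

maximax → A; laplace → B (disagree)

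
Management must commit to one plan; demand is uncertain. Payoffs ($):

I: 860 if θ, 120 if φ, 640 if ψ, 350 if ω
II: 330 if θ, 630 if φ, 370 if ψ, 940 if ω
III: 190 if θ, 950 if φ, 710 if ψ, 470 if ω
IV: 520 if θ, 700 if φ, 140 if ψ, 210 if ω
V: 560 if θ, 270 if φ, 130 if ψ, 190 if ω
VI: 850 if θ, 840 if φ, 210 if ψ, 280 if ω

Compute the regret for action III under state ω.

470

Best payoff under ω is 940.
Regret = 940 − 470 = 470.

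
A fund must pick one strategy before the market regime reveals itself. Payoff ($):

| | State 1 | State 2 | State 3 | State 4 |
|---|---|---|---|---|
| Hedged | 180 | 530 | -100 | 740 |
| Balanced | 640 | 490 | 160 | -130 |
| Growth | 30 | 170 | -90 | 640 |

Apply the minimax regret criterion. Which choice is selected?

Hedged

Column bests: State 1=640, State 2=530, State 3=160, State 4=740.
Hedged regrets: 460, 0, 260, 0 → max 460
Balanced regrets: 0, 40, 0, 870 → max 870
Growth regrets: 610, 360, 250, 100 → max 610
Smallest max regret = 460 → Hedged.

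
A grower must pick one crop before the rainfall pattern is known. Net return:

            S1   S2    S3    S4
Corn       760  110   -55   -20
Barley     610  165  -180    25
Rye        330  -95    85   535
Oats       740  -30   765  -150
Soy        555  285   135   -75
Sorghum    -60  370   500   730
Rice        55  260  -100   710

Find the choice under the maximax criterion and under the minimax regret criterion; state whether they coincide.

maximax → Oats; minimax regret → Rye (disagree)

Row maxima: Corn=760, Barley=610, Rye=535, Oats=765, Soy=555, Sorghum=730, Rice=710
Best best-case = 765 → Oats.
Column bests: S1=760, S2=370, S3=765, S4=730.
Corn regrets: 0, 260, 820, 750 → max 820
Barley regrets: 150, 205, 945, 705 → max 945
Rye regrets: 430, 465, 680, 195 → max 680
Oats regrets: 20, 400, 0, 880 → max 880
Soy regrets: 205, 85, 630, 805 → max 805
Sorghum regrets: 820, 0, 265, 0 → max 820
Rice regrets: 705, 110, 865, 20 → max 865
Smallest max regret = 680 → Rye.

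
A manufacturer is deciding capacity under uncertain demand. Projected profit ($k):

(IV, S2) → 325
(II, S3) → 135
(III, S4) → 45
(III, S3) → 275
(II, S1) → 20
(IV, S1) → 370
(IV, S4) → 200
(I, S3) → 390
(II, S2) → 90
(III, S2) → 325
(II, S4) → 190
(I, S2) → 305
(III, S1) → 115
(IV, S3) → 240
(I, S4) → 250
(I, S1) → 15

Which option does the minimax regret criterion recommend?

IV

Column bests: S1=370, S2=325, S3=390, S4=250.
I regrets: 355, 20, 0, 0 → max 355
II regrets: 350, 235, 255, 60 → max 350
III regrets: 255, 0, 115, 205 → max 255
IV regrets: 0, 0, 150, 50 → max 150
Smallest max regret = 150 → IV.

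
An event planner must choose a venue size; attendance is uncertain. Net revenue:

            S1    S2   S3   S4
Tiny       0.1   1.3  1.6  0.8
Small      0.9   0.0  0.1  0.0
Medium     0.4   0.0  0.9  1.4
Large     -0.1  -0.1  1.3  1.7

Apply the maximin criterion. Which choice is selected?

Tiny

Row minima: Tiny=0.1, Small=0.0, Medium=0.0, Large=-0.1
Best worst-case = 0.1 → Tiny.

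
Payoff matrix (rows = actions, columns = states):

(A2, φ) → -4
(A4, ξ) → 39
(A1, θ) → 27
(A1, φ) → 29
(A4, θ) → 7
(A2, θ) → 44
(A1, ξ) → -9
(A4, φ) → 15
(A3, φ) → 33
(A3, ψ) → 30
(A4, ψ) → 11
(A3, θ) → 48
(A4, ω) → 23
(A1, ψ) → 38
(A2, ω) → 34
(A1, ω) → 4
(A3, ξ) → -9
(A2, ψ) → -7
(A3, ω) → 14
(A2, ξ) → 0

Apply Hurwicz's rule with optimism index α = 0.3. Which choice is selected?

A1: 0.3·38 + 0.7·(-9) = 5.1
A2: 0.3·44 + 0.7·(-7) = 8.3
A3: 0.3·48 + 0.7·(-9) = 8.1
A4: 0.3·39 + 0.7·7 = 16.6
Highest Hurwicz score = 16.6 → A4.

A4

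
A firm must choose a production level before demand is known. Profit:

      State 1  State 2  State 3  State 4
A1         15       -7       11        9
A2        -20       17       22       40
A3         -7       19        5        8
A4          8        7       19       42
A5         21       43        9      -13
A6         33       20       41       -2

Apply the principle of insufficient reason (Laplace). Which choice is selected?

A6

Row averages: A1=7, A2=14.75, A3=6.25, A4=19, A5=15, A6=23
Highest average = 23 → A6.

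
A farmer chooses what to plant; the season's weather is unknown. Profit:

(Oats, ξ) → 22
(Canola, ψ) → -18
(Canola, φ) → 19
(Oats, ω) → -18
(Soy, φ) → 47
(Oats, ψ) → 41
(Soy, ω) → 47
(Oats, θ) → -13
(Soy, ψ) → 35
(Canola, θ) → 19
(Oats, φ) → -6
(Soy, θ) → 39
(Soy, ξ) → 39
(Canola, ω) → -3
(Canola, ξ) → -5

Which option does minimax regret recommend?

Soy

Column bests: θ=39, φ=47, ψ=41, ω=47, ξ=39.
Canola regrets: 20, 28, 59, 50, 44 → max 59
Oats regrets: 52, 53, 0, 65, 17 → max 65
Soy regrets: 0, 0, 6, 0, 0 → max 6
Smallest max regret = 6 → Soy.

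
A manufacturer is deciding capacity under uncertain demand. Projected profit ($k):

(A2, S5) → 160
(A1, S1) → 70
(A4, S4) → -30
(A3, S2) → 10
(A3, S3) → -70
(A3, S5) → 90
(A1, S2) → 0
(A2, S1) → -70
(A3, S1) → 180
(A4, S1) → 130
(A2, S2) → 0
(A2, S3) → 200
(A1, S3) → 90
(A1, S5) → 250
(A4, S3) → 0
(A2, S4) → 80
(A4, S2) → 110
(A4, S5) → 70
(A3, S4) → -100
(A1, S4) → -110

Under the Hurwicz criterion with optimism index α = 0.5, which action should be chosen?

A1: 0.5·250 + 0.5·(-110) = 70
A2: 0.5·200 + 0.5·(-70) = 65
A3: 0.5·180 + 0.5·(-100) = 40
A4: 0.5·130 + 0.5·(-30) = 50
Highest Hurwicz score = 70 → A1.

A1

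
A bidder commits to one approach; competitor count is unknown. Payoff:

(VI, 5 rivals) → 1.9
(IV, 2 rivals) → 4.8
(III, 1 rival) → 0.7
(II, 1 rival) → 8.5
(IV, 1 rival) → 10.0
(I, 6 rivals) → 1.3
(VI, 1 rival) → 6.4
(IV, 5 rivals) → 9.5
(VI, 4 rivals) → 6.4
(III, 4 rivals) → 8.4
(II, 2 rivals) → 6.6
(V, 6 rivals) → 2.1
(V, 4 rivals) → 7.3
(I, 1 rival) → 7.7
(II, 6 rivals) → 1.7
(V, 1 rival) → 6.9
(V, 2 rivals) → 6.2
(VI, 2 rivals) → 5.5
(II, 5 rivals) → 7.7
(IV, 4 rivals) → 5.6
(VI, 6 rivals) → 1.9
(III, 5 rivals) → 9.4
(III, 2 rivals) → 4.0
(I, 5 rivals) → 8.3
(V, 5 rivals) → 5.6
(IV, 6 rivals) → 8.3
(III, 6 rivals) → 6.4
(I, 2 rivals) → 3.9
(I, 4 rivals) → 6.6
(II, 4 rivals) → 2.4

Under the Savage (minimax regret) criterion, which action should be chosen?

Column bests: 1 rival=10.0, 2 rivals=6.6, 4 rivals=8.4, 5 rivals=9.5, 6 rivals=8.3.
I regrets: 2.3, 2.7, 1.8, 1.2, 7.0 → max 7.0
II regrets: 1.5, 0.0, 6.0, 1.8, 6.6 → max 6.6
III regrets: 9.3, 2.6, 0.0, 0.1, 1.9 → max 9.3
IV regrets: 0.0, 1.8, 2.8, 0.0, 0.0 → max 2.8
V regrets: 3.1, 0.4, 1.1, 3.9, 6.2 → max 6.2
VI regrets: 3.6, 1.1, 2.0, 7.6, 6.4 → max 7.6
Smallest max regret = 2.8 → IV.

IV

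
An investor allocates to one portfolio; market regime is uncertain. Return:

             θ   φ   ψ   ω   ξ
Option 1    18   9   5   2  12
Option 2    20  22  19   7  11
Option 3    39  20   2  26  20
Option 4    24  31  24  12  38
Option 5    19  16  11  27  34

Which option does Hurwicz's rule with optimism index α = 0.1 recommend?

Option 1: 0.1·18 + 0.9·2 = 3.6
Option 2: 0.1·22 + 0.9·7 = 8.5
Option 3: 0.1·39 + 0.9·2 = 5.7
Option 4: 0.1·38 + 0.9·12 = 14.6
Option 5: 0.1·34 + 0.9·11 = 13.3
Highest Hurwicz score = 14.6 → Option 4.

Option 4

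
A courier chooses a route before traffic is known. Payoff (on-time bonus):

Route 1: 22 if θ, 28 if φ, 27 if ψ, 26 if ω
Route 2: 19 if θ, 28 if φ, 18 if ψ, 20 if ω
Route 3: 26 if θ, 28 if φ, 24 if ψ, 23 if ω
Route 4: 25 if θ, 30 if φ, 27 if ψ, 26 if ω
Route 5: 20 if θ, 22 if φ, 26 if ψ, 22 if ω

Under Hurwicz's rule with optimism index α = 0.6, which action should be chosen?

Route 4

Route 1: 0.6·28 + 0.4·22 = 25.6
Route 2: 0.6·28 + 0.4·18 = 24
Route 3: 0.6·28 + 0.4·23 = 26
Route 4: 0.6·30 + 0.4·25 = 28
Route 5: 0.6·26 + 0.4·20 = 23.6
Highest Hurwicz score = 28 → Route 4.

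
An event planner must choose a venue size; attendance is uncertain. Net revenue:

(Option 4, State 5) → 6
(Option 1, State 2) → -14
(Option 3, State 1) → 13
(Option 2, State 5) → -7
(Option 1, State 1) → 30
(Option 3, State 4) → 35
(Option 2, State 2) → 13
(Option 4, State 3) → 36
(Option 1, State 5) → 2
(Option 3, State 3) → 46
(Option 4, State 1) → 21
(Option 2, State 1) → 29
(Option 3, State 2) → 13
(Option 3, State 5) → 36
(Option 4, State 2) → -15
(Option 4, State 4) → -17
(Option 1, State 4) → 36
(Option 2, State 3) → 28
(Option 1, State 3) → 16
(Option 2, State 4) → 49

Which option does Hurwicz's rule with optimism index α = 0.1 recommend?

Option 1: 0.1·36 + 0.9·(-14) = -9
Option 2: 0.1·49 + 0.9·(-7) = -1.4
Option 3: 0.1·46 + 0.9·13 = 16.3
Option 4: 0.1·36 + 0.9·(-17) = -11.7
Highest Hurwicz score = 16.3 → Option 3.

Option 3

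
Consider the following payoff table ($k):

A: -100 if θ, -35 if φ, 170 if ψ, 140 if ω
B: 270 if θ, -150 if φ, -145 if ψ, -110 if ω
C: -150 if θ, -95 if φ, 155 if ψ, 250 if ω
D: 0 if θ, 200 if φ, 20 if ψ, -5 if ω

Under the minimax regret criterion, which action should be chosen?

D

Column bests: θ=270, φ=200, ψ=170, ω=250.
A regrets: 370, 235, 0, 110 → max 370
B regrets: 0, 350, 315, 360 → max 360
C regrets: 420, 295, 15, 0 → max 420
D regrets: 270, 0, 150, 255 → max 270
Smallest max regret = 270 → D.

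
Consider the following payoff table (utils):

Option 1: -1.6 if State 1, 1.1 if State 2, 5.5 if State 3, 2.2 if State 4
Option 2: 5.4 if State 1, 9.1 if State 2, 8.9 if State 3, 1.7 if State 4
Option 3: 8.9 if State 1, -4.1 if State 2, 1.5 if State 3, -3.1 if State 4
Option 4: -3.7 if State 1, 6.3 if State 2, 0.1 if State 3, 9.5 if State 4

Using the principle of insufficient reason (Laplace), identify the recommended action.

Option 2

Row averages: Option 1=1.8, Option 2=6.275, Option 3=0.8, Option 4=3.05
Highest average = 6.275 → Option 2.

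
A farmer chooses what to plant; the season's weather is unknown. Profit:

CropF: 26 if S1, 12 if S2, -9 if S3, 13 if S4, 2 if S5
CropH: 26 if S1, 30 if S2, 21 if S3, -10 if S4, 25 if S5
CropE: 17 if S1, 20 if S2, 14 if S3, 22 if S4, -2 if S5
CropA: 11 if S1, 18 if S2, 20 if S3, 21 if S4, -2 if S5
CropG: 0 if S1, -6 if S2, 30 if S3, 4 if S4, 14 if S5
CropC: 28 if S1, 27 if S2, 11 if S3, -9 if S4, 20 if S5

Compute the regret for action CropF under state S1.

2

Best payoff under S1 is 28.
Regret = 28 − 26 = 2.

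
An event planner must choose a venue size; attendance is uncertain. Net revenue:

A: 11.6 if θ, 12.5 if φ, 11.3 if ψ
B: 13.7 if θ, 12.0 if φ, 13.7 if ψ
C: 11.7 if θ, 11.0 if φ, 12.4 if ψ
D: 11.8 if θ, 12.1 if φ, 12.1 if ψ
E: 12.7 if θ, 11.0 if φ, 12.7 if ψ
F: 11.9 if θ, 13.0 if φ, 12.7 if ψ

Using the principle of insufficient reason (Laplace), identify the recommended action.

B

Row averages: A=11.8, B=197/15, C=11.7, D=12, E=182/15, F=188/15
Highest average = 197/15 → B.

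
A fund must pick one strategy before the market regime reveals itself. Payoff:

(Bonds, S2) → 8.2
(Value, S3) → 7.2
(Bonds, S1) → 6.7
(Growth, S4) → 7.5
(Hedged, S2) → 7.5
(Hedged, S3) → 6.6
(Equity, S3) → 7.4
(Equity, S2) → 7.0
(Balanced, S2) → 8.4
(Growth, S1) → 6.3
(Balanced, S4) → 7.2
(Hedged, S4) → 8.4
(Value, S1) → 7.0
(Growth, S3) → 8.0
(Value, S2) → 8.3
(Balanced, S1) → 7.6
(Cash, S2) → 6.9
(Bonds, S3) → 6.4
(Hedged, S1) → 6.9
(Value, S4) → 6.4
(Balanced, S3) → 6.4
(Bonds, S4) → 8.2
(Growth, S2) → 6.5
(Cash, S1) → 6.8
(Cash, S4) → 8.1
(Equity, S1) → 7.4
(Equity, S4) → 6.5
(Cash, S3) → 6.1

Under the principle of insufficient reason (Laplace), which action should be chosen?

Row averages: Hedged=7.35, Balanced=7.4, Growth=7.075, Bonds=7.375, Value=7.225, Equity=7.075, Cash=6.975
Highest average = 7.4 → Balanced.

Balanced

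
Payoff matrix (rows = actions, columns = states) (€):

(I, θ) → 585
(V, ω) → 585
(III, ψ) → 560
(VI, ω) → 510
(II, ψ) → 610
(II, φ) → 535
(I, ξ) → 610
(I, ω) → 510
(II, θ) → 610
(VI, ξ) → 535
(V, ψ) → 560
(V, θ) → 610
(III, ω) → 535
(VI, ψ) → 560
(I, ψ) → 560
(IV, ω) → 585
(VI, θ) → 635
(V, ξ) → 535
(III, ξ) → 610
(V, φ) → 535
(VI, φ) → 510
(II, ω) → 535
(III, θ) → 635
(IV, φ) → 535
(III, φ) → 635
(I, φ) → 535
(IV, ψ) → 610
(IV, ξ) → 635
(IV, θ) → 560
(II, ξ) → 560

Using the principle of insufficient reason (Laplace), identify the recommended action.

III

Row averages: I=560, II=570, III=595, IV=585, V=565, VI=550
Highest average = 595 → III.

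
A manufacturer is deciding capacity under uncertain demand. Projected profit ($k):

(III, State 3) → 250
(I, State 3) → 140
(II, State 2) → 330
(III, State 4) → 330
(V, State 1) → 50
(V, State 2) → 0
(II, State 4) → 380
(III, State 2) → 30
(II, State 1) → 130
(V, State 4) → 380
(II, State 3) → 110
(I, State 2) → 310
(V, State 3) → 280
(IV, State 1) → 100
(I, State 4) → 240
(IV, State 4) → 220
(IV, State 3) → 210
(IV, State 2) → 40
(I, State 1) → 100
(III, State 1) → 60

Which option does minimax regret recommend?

Column bests: State 1=130, State 2=330, State 3=280, State 4=380.
I regrets: 30, 20, 140, 140 → max 140
II regrets: 0, 0, 170, 0 → max 170
III regrets: 70, 300, 30, 50 → max 300
IV regrets: 30, 290, 70, 160 → max 290
V regrets: 80, 330, 0, 0 → max 330
Smallest max regret = 140 → I.

I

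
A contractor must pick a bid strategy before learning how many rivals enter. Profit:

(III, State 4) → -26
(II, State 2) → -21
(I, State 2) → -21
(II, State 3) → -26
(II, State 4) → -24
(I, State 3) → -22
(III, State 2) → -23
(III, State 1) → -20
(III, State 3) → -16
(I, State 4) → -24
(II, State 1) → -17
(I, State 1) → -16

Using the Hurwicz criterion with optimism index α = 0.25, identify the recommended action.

I

I: 0.25·(-16) + 0.75·(-24) = -22
II: 0.25·(-17) + 0.75·(-26) = -23.75
III: 0.25·(-16) + 0.75·(-26) = -23.5
Highest Hurwicz score = -22 → I.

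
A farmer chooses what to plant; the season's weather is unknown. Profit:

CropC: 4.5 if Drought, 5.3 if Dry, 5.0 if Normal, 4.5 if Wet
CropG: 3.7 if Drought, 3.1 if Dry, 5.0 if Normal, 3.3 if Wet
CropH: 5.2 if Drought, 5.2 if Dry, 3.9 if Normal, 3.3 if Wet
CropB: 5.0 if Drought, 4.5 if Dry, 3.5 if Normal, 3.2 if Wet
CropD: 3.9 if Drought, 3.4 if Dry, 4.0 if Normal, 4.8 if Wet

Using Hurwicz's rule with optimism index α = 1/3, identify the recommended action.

CropC: 1/3·5.3 + 2/3·4.5 = 143/30
CropG: 1/3·5.0 + 2/3·3.1 = 56/15
CropH: 1/3·5.2 + 2/3·3.3 = 59/15
CropB: 1/3·5.0 + 2/3·3.2 = 3.8
CropD: 1/3·4.8 + 2/3·3.4 = 58/15
Highest Hurwicz score = 143/30 → CropC.

CropC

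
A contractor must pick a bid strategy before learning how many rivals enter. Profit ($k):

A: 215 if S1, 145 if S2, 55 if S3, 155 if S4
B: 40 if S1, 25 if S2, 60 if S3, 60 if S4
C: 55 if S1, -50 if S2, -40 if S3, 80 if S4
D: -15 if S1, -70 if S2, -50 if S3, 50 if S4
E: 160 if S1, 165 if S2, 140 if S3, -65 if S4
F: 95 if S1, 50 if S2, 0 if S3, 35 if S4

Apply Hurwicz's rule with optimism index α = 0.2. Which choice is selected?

A: 0.2·215 + 0.8·55 = 87
B: 0.2·60 + 0.8·25 = 32
C: 0.2·80 + 0.8·(-50) = -24
D: 0.2·50 + 0.8·(-70) = -46
E: 0.2·165 + 0.8·(-65) = -19
F: 0.2·95 + 0.8·0 = 19
Highest Hurwicz score = 87 → A.

A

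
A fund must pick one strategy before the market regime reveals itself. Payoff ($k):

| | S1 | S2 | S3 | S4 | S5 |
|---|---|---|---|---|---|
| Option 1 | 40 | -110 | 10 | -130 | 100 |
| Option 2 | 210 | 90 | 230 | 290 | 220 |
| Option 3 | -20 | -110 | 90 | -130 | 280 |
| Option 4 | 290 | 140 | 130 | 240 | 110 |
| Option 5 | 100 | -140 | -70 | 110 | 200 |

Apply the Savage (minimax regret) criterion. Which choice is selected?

Option 2

Column bests: S1=290, S2=140, S3=230, S4=290, S5=280.
Option 1 regrets: 250, 250, 220, 420, 180 → max 420
Option 2 regrets: 80, 50, 0, 0, 60 → max 80
Option 3 regrets: 310, 250, 140, 420, 0 → max 420
Option 4 regrets: 0, 0, 100, 50, 170 → max 170
Option 5 regrets: 190, 280, 300, 180, 80 → max 300
Smallest max regret = 80 → Option 2.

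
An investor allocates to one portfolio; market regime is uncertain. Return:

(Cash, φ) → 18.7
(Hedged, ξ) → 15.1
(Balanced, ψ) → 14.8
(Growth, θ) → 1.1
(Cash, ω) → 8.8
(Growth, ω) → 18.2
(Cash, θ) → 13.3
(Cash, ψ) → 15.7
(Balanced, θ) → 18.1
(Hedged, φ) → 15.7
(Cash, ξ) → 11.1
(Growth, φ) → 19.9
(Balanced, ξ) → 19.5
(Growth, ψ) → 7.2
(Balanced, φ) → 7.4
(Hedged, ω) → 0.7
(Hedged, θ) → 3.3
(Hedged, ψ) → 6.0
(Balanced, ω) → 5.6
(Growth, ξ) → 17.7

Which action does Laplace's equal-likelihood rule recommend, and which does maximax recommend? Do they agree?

Row averages: Growth=12.82, Balanced=13.08, Hedged=8.16, Cash=13.52
Highest average = 13.52 → Cash.
Row maxima: Growth=19.9, Balanced=19.5, Hedged=15.7, Cash=18.7
Best best-case = 19.9 → Growth.

laplace → Cash; maximax → Growth (disagree)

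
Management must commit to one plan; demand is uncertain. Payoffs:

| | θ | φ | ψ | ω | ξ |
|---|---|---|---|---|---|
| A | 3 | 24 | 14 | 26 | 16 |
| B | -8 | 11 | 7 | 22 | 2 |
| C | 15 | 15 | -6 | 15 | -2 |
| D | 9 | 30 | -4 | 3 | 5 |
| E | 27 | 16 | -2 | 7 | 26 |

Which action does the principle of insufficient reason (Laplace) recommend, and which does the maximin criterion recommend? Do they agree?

Row averages: A=16.6, B=6.8, C=7.4, D=8.6, E=14.8
Highest average = 16.6 → A.
Row minima: A=3, B=-8, C=-6, D=-4, E=-2
Best worst-case = 3 → A.

laplace → A; maximin → A (agree)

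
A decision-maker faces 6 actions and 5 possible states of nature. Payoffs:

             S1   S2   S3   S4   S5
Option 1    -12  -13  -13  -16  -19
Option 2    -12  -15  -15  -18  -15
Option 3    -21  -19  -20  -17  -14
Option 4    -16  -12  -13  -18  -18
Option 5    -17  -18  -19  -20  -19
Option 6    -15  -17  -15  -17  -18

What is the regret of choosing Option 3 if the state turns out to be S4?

Best payoff under S4 is -16.
Regret = -16 − (-17) = 1.

1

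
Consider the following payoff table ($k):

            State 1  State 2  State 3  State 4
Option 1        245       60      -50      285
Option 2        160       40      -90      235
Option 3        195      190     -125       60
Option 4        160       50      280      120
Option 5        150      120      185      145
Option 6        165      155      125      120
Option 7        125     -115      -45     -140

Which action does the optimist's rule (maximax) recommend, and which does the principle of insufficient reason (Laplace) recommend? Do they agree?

maximax → Option 1; laplace → Option 4 (disagree)

Row maxima: Option 1=285, Option 2=235, Option 3=195, Option 4=280, Option 5=185, Option 6=165, Option 7=125
Best best-case = 285 → Option 1.
Row averages: Option 1=135, Option 2=86.25, Option 3=80, Option 4=152.5, Option 5=150, Option 6=141.25, Option 7=-43.75
Highest average = 152.5 → Option 4.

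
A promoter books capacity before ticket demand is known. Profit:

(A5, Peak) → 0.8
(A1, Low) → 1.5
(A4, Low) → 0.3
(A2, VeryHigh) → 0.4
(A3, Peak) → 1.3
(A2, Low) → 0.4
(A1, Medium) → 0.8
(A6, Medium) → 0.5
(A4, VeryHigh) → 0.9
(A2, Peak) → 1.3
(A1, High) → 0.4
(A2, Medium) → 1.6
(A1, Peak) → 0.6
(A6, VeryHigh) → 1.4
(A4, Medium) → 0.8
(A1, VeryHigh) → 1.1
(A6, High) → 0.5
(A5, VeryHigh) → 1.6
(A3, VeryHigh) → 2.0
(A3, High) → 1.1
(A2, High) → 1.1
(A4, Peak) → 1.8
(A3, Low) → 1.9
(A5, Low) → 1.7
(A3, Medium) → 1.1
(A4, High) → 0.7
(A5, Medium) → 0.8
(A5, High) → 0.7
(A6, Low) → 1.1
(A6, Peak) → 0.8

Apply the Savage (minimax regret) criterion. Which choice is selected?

A3

Column bests: Low=1.9, Medium=1.6, High=1.1, VeryHigh=2.0, Peak=1.8.
A1 regrets: 0.4, 0.8, 0.7, 0.9, 1.2 → max 1.2
A2 regrets: 1.5, 0.0, 0.0, 1.6, 0.5 → max 1.6
A3 regrets: 0.0, 0.5, 0.0, 0.0, 0.5 → max 0.5
A4 regrets: 1.6, 0.8, 0.4, 1.1, 0.0 → max 1.6
A5 regrets: 0.2, 0.8, 0.4, 0.4, 1.0 → max 1.0
A6 regrets: 0.8, 1.1, 0.6, 0.6, 1.0 → max 1.1
Smallest max regret = 0.5 → A3.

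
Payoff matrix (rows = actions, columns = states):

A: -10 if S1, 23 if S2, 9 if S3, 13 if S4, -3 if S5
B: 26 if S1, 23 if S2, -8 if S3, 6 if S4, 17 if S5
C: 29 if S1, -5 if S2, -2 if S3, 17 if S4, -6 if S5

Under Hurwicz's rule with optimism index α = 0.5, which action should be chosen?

A: 0.5·23 + 0.5·(-10) = 6.5
B: 0.5·26 + 0.5·(-8) = 9
C: 0.5·29 + 0.5·(-6) = 11.5
Highest Hurwicz score = 11.5 → C.

C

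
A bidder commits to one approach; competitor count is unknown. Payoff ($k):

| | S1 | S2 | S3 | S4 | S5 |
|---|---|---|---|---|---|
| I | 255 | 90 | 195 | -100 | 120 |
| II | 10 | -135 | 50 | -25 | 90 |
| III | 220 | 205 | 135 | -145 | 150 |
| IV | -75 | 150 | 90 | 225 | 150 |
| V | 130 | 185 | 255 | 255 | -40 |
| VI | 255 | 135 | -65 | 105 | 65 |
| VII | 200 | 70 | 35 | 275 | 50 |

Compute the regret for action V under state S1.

125

Best payoff under S1 is 255.
Regret = 255 − 130 = 125.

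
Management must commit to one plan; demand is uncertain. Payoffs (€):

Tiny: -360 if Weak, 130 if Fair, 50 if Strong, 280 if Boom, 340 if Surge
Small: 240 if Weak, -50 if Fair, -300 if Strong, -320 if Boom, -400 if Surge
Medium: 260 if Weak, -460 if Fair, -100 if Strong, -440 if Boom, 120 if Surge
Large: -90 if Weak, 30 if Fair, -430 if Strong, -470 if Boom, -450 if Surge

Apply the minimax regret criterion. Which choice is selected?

Tiny

Column bests: Weak=260, Fair=130, Strong=50, Boom=280, Surge=340.
Tiny regrets: 620, 0, 0, 0, 0 → max 620
Small regrets: 20, 180, 350, 600, 740 → max 740
Medium regrets: 0, 590, 150, 720, 220 → max 720
Large regrets: 350, 100, 480, 750, 790 → max 790
Smallest max regret = 620 → Tiny.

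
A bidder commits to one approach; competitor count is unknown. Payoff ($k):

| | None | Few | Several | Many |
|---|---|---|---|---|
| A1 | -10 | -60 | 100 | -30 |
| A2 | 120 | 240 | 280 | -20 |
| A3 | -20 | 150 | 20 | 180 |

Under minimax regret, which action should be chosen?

A2

Column bests: None=120, Few=240, Several=280, Many=180.
A1 regrets: 130, 300, 180, 210 → max 300
A2 regrets: 0, 0, 0, 200 → max 200
A3 regrets: 140, 90, 260, 0 → max 260
Smallest max regret = 200 → A2.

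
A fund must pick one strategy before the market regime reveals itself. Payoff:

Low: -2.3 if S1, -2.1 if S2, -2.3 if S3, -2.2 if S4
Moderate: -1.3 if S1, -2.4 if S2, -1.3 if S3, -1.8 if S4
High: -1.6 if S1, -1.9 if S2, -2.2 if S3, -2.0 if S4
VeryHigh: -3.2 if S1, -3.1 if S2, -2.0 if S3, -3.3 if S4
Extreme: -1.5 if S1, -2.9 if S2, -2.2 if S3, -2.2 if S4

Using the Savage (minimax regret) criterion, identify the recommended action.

Moderate

Column bests: S1=-1.3, S2=-1.9, S3=-1.3, S4=-1.8.
Low regrets: 1.0, 0.2, 1.0, 0.4 → max 1.0
Moderate regrets: 0.0, 0.5, 0.0, 0.0 → max 0.5
High regrets: 0.3, 0.0, 0.9, 0.2 → max 0.9
VeryHigh regrets: 1.9, 1.2, 0.7, 1.5 → max 1.9
Extreme regrets: 0.2, 1.0, 0.9, 0.4 → max 1.0
Smallest max regret = 0.5 → Moderate.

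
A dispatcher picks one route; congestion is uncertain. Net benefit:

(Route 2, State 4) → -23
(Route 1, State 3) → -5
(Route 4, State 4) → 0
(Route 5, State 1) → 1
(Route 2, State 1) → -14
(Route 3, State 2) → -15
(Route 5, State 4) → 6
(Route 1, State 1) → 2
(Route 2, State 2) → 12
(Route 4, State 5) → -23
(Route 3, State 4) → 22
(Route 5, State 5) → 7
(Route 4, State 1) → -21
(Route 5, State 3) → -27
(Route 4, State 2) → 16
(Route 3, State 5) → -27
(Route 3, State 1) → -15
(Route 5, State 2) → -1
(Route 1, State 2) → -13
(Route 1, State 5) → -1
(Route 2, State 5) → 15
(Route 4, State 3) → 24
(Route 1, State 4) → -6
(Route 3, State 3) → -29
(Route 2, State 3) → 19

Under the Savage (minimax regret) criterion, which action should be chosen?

Column bests: State 1=2, State 2=16, State 3=24, State 4=22, State 5=15.
Route 1 regrets: 0, 29, 29, 28, 16 → max 29
Route 2 regrets: 16, 4, 5, 45, 0 → max 45
Route 3 regrets: 17, 31, 53, 0, 42 → max 53
Route 4 regrets: 23, 0, 0, 22, 38 → max 38
Route 5 regrets: 1, 17, 51, 16, 8 → max 51
Smallest max regret = 29 → Route 1.

Route 1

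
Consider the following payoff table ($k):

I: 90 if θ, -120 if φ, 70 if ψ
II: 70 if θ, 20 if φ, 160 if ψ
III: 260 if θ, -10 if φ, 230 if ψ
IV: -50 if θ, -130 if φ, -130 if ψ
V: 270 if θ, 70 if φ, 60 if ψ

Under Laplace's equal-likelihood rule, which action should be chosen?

Row averages: I=40/3, II=250/3, III=160, IV=-310/3, V=400/3
Highest average = 160 → III.

III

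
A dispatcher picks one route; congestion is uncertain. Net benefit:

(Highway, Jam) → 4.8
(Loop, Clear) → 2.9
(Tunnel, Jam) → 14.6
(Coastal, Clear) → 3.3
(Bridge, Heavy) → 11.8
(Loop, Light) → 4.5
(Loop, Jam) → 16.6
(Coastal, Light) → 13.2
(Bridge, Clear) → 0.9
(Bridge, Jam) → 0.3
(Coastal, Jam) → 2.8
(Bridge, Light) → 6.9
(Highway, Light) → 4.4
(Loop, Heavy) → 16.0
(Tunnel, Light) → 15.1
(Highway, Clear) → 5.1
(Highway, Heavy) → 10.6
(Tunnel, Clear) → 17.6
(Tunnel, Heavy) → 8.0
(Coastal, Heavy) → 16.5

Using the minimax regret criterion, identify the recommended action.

Column bests: Clear=17.6, Light=15.1, Heavy=16.5, Jam=16.6.
Tunnel regrets: 0.0, 0.0, 8.5, 2.0 → max 8.5
Highway regrets: 12.5, 10.7, 5.9, 11.8 → max 12.5
Coastal regrets: 14.3, 1.9, 0.0, 13.8 → max 14.3
Bridge regrets: 16.7, 8.2, 4.7, 16.3 → max 16.7
Loop regrets: 14.7, 10.6, 0.5, 0.0 → max 14.7
Smallest max regret = 8.5 → Tunnel.

Tunnel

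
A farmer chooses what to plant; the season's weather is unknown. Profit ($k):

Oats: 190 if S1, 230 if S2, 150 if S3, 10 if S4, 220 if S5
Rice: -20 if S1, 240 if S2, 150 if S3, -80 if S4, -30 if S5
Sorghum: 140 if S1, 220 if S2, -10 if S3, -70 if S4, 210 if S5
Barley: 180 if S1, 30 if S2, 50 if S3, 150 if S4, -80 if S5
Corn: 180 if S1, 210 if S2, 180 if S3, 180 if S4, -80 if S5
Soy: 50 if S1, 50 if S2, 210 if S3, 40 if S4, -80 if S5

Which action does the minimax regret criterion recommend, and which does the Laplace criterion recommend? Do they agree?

Column bests: S1=190, S2=240, S3=210, S4=180, S5=220.
Oats regrets: 0, 10, 60, 170, 0 → max 170
Rice regrets: 210, 0, 60, 260, 250 → max 260
Sorghum regrets: 50, 20, 220, 250, 10 → max 250
Barley regrets: 10, 210, 160, 30, 300 → max 300
Corn regrets: 10, 30, 30, 0, 300 → max 300
Soy regrets: 140, 190, 0, 140, 300 → max 300
Smallest max regret = 170 → Oats.
Row averages: Oats=160, Rice=52, Sorghum=98, Barley=66, Corn=134, Soy=54
Highest average = 160 → Oats.

minimax regret → Oats; laplace → Oats (agree)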